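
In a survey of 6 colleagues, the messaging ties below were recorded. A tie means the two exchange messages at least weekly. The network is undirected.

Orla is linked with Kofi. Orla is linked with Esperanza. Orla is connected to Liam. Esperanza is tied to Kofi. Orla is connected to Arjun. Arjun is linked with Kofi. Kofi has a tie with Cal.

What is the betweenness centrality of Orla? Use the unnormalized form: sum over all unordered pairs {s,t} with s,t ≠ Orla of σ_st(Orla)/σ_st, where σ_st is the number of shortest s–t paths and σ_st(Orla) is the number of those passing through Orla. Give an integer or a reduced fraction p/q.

Pairs whose geodesics pass through Orla — Liam–Esperanza: 1; Liam–Cal: 1; Liam–Kofi: 1; Liam–Arjun: 1; Esperanza–Arjun: 1/2.
All other pairs contribute 0.
Summing the contributions gives betweenness(Orla) = 9/2.

9/2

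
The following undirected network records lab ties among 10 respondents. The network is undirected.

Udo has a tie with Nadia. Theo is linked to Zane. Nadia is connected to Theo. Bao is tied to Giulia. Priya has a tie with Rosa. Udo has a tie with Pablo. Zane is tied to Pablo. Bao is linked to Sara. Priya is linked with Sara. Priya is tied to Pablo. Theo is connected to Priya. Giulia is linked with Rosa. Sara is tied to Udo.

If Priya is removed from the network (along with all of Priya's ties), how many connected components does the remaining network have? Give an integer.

Priya's neighbors (Pablo, Rosa, Sara, and Theo) remain reachable from one another through other ties, so the rest of the network stays in one piece.

1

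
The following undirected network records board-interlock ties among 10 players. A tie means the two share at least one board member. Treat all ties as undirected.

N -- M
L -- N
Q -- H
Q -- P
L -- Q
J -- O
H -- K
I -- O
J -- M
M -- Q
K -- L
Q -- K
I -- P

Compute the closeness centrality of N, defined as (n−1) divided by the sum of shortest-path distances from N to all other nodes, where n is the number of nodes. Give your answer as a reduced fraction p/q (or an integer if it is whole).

3/7

Distances from N: H:3, I:4, J:2, K:2, L:1, M:1, O:3, P:3, Q:2. Sum = 21.
n = 10, so closeness = 9/21 = 3/7.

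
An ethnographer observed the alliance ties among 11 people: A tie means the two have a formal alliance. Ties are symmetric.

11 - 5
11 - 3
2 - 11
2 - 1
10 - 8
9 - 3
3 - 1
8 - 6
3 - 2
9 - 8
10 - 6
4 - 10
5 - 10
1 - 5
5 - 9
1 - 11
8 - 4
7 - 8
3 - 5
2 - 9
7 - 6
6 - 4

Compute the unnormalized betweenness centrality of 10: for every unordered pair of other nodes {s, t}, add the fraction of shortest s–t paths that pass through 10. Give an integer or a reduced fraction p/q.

142/15

Pairs whose geodesics pass through 10 — 7–1: 2/5; 7–5: 2/3; 7–11: 2/5; 6–1: 1; 6–3: 1/2; 6–5: 1; 6–11: 1; 4–1: 1; 4–3: 1/2; 4–5: 1; 4–11: 1; 8–1: 1/4; 8–5: 1/2; 8–11: 1/4.
All other pairs contribute 0.
Summing the contributions gives betweenness(10) = 142/15.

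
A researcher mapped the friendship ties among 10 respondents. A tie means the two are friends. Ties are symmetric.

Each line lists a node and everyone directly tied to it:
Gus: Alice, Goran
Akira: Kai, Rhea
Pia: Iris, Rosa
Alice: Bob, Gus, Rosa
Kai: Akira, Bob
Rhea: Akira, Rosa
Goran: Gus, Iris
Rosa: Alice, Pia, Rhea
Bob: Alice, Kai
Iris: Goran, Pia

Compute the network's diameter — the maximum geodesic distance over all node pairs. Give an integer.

Eccentricity of each node (its greatest distance to any other): Akira:5, Alice:3, Bob:4, Goran:5, Gus:4, Iris:5, Kai:5, Pia:4, Rhea:4, Rosa:3.
The maximum eccentricity is 5, realized for instance by the pair Goran–Akira via Goran – Gus – Alice – Rosa – Rhea – Akira. So the diameter is 5.

5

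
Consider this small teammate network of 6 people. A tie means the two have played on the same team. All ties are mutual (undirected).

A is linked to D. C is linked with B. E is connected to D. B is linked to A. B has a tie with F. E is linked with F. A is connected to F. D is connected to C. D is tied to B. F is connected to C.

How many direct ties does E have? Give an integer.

2

E is directly tied to D and F. That is 2 neighbors, so the degree of E is 2.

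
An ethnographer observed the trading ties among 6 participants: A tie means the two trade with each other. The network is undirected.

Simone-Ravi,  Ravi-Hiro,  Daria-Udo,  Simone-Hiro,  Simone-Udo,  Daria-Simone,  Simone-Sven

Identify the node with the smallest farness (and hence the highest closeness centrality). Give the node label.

Farness (sum of distances to all others) for each node — Daria:8, Hiro:8, Ravi:8, Simone:5, Sven:9, Udo:8.
The smallest farness is 5, for Simone, so Simone has the highest closeness.

Simone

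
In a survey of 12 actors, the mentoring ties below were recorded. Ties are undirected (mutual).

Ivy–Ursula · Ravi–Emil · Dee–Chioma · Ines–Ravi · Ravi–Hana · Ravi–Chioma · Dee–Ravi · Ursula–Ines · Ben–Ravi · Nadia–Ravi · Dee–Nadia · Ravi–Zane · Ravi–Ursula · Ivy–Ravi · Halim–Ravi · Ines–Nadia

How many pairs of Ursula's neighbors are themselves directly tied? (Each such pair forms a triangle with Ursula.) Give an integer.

Ursula's neighbors: Ines, Ivy, and Ravi.
Neighbor pairs that are themselves tied: Ursula–Ines–Ravi; Ursula–Ivy–Ravi. Each forms one triangle with Ursula, for 2 in total.

2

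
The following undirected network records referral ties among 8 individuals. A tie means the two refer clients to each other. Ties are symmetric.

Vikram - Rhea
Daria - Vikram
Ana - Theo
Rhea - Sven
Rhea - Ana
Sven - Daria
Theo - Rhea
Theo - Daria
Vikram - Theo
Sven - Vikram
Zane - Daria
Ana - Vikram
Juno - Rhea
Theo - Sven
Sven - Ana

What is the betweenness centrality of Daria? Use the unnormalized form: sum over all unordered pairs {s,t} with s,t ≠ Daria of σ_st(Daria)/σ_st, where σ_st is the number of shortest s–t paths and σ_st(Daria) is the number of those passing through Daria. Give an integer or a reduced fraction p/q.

6

Pairs whose geodesics pass through Daria — Juno–Zane: 3/3; Zane–Ana: 3/3; Zane–Rhea: 3/3; Zane–Vikram: 1; Zane–Sven: 1; Zane–Theo: 1.
All other pairs contribute 0.
Summing the contributions gives betweenness(Daria) = 6.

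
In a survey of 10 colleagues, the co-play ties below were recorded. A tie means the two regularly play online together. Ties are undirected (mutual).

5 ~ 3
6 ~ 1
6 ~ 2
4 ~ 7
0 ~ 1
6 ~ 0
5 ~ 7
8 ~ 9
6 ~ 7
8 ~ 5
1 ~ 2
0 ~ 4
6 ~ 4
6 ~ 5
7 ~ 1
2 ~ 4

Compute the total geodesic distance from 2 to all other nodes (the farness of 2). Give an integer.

Distances from 2: 0:2, 1:1, 3:3, 4:1, 5:2, 6:1, 7:2, 8:3, 9:4.
Sum = 2 + 1 + 3 + 1 + 2 + 1 + 2 + 3 + 4 = 19.

19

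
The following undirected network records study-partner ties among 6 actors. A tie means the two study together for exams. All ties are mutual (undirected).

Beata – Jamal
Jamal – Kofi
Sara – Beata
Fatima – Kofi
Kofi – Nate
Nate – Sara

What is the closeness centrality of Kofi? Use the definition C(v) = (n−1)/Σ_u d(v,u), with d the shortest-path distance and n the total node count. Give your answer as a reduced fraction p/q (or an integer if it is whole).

Distances from Kofi: Beata:2, Fatima:1, Jamal:1, Nate:1, Sara:2. Sum = 7.
n = 6, so closeness = 5/7.

5/7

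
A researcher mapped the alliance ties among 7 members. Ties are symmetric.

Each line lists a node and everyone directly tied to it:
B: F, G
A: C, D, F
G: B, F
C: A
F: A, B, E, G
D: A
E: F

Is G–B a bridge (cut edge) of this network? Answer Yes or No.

Even without that edge, G still reaches B via G – F – B, so the network stays connected. Not a bridge.

No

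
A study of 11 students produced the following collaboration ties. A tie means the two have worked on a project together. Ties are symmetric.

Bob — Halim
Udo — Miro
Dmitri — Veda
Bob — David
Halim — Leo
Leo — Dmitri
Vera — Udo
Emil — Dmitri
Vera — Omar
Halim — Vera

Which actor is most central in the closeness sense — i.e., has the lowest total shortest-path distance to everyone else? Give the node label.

Farness (sum of distances to all others) for each node — Bob:27, David:36, Dmitri:28, Emil:37, Halim:20, Leo:23, Miro:39, Omar:32, Udo:30, Veda:37, Vera:23.
The smallest farness is 20, for Halim, so Halim has the highest closeness.

Halim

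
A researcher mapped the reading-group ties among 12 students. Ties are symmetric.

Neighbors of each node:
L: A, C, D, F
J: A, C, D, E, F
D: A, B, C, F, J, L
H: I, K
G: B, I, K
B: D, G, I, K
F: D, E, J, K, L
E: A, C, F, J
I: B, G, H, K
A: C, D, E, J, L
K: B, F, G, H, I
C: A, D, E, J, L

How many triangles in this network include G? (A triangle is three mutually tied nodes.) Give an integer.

3

G's neighbors: B, I, and K.
Neighbor pairs that are themselves tied: G–B–I; G–B–K; G–I–K. Each forms one triangle with G, for 3 in total.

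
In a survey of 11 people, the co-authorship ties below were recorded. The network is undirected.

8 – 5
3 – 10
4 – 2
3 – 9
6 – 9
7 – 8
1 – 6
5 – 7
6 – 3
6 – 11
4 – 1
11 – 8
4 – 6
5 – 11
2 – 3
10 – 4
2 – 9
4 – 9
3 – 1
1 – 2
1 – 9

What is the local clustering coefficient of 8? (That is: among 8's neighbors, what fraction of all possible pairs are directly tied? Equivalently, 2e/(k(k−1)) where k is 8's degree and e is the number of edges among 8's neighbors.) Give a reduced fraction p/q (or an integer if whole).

8's neighbors: 5, 7, and 11 (k = 3).
Possible neighbor pairs: C(3,2) = 3. Edges among them: 5–7, 5–11 → e = 2.
Clustering(8) = 2/3.

2/3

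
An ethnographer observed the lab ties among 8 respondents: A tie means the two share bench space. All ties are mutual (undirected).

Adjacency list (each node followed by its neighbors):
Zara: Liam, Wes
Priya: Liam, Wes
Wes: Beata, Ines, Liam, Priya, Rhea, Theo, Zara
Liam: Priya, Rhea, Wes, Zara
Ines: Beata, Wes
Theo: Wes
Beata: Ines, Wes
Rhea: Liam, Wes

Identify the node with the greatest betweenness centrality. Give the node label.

Unnormalized betweenness of each node: Beata:0, Ines:0, Liam:3/2, Priya:0, Rhea:0, Theo:0, Wes:31/2, Zara:0.
Wes has the largest value, 31/2, making it the main broker — the node through which the most shortest paths run.

Wes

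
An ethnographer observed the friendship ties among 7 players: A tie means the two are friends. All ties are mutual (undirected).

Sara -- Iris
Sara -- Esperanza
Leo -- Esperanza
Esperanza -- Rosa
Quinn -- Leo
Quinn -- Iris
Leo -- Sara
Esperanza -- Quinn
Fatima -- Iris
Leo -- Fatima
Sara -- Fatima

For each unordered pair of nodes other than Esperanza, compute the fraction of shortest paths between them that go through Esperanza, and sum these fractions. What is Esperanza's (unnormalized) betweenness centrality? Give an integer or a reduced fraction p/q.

Pairs whose geodesics pass through Esperanza — Rosa–Leo: 1; Rosa–Iris: 2/2; Rosa–Sara: 1; Rosa–Quinn: 1; Rosa–Fatima: 2/2; Sara–Quinn: 1/3.
All other pairs contribute 0.
Summing the contributions gives betweenness(Esperanza) = 16/3.

16/3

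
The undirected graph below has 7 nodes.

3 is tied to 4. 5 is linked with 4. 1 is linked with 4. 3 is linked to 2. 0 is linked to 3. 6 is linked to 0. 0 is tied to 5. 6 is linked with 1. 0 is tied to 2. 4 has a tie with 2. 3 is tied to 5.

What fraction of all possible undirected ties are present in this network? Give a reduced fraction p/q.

11/21

There are 11 edges and 7 nodes, so the maximum possible is C(7,2) = 21.
Density = 11/21.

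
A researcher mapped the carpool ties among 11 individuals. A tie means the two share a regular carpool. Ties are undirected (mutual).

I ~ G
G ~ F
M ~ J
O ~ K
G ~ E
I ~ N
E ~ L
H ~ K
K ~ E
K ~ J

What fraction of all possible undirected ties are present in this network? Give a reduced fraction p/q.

There are 10 edges and 11 nodes, so the maximum possible is C(11,2) = 55.
Density = 10/55 = 2/11.

2/11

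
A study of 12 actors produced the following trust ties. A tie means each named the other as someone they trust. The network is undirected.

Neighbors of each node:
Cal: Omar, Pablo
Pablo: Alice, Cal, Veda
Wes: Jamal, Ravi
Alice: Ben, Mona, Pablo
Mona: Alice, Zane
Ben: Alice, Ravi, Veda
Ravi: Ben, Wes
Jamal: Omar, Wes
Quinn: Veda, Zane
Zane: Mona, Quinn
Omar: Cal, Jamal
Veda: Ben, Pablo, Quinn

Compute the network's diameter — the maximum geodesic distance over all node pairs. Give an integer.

Eccentricity of each node (its greatest distance to any other): Alice:4, Ben:4, Cal:4, Jamal:6, Mona:5, Omar:5, Pablo:4, Quinn:5, Ravi:4, Veda:4, Wes:5, Zane:6.
The maximum eccentricity is 6, realized for instance by the pair Jamal–Zane via Jamal – Omar – Cal – Pablo – Veda – Quinn – Zane. So the diameter is 6.

6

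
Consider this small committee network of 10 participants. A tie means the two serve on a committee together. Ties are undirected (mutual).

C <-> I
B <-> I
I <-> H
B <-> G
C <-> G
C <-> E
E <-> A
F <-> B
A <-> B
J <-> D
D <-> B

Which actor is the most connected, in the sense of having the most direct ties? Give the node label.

B

Degrees — A:2, B:5, C:3, D:2, E:2, F:1, G:2, H:1, I:3, J:1.
The maximum is 5, attained only by B.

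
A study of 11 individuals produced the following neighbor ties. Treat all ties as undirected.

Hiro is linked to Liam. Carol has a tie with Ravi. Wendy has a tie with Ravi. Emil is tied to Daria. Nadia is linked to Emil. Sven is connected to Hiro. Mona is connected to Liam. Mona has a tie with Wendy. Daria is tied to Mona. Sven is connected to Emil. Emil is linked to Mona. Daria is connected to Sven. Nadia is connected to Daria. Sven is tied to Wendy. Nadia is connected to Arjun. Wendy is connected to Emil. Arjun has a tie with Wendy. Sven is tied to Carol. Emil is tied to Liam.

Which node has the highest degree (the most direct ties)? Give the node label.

Degrees — Arjun:2, Carol:2, Daria:4, Emil:6, Hiro:2, Liam:3, Mona:4, Nadia:3, Ravi:2, Sven:5, Wendy:5.
The maximum is 6, attained only by Emil.

Emil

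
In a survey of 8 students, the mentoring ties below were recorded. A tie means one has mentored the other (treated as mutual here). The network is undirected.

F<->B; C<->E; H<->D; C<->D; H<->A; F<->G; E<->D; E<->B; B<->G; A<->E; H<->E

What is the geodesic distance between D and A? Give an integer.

2

One shortest route is D – H – A, which uses 2 edges, and D and A are not directly tied, so nothing shorter exists. So d(D,A) = 2.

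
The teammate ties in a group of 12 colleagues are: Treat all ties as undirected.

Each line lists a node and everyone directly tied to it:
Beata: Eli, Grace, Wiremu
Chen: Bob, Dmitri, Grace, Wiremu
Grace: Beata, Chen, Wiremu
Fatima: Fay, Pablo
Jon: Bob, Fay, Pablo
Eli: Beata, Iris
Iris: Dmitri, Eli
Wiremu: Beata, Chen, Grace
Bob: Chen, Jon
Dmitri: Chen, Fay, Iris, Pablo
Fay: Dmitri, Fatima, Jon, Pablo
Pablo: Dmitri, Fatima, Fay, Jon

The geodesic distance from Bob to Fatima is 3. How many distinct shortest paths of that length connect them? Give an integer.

2

The shortest distance is 3. The length-3 paths are: Bob–Jon–Pablo–Fatima; Bob–Jon–Fay–Fatima.
That gives 2 distinct shortest paths.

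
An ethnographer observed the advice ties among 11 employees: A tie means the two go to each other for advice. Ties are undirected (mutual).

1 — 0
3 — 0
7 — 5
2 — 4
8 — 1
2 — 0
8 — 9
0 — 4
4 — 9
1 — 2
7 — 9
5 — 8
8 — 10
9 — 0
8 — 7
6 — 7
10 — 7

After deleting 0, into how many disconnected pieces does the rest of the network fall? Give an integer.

2

Without 0, the remaining ties split the others into: {1, 2, 4, 5, 6, 7, 8, 9, 10}; {3}.
That's 2 separate components.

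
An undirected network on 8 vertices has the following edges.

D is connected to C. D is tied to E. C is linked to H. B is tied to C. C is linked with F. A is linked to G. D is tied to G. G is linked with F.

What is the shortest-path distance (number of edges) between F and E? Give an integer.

One shortest route is F – G – D – E, which uses 3 edges, and at distance 2 from F we only reach {A, B, D, H}, which does not include E. So d(F,E) = 3.

3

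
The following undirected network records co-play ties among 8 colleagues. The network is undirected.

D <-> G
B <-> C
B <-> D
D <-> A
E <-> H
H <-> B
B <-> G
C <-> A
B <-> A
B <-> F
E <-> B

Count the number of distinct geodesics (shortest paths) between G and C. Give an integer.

The shortest distance is 2, and the only length-2 path is G–B–C. So there is exactly 1 shortest path.

1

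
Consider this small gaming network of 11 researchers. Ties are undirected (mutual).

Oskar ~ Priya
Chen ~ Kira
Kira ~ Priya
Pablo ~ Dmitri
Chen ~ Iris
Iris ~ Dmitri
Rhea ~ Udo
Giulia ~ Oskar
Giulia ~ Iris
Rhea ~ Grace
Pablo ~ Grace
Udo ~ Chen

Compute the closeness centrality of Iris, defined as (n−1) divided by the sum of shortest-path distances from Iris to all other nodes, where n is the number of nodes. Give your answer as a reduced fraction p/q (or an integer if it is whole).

Distances from Iris: Chen:1, Dmitri:1, Giulia:1, Grace:3, Kira:2, Oskar:2, Pablo:2, Priya:3, Rhea:3, Udo:2. Sum = 20.
n = 11, so closeness = 10/20 = 1/2.

1/2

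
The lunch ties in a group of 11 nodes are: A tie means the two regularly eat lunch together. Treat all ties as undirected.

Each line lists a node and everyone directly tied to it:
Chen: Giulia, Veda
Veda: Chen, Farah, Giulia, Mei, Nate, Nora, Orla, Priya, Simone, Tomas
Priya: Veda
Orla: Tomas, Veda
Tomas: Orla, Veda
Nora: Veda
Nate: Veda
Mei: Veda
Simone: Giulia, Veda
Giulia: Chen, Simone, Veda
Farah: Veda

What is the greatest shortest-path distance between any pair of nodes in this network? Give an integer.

Eccentricity of each node (its greatest distance to any other): Chen:2, Farah:2, Giulia:2, Mei:2, Nate:2, Nora:2, Orla:2, Priya:2, Simone:2, Tomas:2, Veda:1.
The maximum eccentricity is 2, realized for instance by the pair Orla–Priya via Orla – Veda – Priya. So the diameter is 2.

2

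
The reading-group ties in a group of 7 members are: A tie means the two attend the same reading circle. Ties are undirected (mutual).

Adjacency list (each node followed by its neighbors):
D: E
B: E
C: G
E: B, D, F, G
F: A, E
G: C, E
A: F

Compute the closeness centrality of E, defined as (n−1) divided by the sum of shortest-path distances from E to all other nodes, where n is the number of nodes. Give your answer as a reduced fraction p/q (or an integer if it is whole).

Distances from E: A:2, B:1, C:2, D:1, F:1, G:1. Sum = 8.
n = 7, so closeness = 6/8 = 3/4.

3/4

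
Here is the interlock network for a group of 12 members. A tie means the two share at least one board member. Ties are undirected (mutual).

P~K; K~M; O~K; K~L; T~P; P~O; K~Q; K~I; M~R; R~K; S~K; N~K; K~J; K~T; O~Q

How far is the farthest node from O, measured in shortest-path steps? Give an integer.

2

Distances from O: I:2, J:2, K:1, L:2, M:2, N:2, P:1, Q:1, R:2, S:2, T:2.
The largest is 2 (to N, T, L, M, I, J, S, and R), so the eccentricity of O is 2.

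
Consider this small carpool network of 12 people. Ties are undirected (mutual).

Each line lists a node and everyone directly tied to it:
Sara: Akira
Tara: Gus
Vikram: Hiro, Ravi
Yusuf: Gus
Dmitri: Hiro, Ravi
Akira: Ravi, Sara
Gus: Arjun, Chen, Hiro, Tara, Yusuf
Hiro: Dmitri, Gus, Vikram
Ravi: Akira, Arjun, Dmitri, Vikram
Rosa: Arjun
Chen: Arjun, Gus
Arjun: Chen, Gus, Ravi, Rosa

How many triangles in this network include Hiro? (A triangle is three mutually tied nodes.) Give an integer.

0

Hiro's neighbors are Dmitri, Gus, and Vikram, but none of them are tied to each other, so no triangle contains Hiro.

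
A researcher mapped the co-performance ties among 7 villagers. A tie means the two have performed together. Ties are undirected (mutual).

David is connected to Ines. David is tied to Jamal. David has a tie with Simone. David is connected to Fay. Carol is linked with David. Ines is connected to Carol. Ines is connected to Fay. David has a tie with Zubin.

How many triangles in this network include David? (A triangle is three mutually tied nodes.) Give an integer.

2

David's neighbors: Carol, Fay, Ines, Jamal, Simone, and Zubin.
Neighbor pairs that are themselves tied: David–Carol–Ines; David–Fay–Ines. Each forms one triangle with David, for 2 in total.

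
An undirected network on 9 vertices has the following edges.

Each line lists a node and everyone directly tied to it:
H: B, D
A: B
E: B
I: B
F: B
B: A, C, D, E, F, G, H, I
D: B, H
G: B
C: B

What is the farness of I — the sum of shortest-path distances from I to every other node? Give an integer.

15

Distances from I: A:2, B:1, C:2, D:2, E:2, F:2, G:2, H:2.
Sum = 2 + 1 + 2 + 2 + 2 + 2 + 2 + 2 = 15.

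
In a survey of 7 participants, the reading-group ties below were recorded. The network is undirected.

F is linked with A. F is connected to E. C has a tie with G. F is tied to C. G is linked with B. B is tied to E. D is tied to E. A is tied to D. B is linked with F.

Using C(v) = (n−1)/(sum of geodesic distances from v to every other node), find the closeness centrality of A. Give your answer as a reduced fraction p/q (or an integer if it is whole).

6/11

Distances from A: B:2, C:2, D:1, E:2, F:1, G:3. Sum = 11.
n = 7, so closeness = 6/11.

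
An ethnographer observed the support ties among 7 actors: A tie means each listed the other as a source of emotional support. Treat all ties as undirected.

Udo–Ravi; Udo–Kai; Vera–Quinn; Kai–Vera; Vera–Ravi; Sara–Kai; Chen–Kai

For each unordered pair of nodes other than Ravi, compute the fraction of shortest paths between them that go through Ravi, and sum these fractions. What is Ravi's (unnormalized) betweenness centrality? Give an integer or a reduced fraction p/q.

Pairs whose geodesics pass through Ravi — Vera–Udo: 1/2; Quinn–Udo: 1/2.
All other pairs contribute 0.
Summing the contributions gives betweenness(Ravi) = 1.

1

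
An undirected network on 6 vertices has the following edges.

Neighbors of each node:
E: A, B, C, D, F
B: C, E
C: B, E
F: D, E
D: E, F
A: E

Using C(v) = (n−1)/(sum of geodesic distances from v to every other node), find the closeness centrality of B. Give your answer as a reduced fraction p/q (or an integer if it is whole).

Distances from B: A:2, C:1, D:2, E:1, F:2. Sum = 8.
n = 6, so closeness = 5/8.

5/8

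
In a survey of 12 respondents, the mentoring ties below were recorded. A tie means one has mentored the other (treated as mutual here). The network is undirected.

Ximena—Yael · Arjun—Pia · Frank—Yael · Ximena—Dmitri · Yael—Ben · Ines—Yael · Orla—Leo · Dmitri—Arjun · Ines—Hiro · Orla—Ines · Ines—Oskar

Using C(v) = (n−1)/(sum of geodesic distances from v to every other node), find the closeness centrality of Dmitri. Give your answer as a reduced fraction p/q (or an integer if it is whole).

Distances from Dmitri: Arjun:1, Ben:3, Frank:3, Hiro:4, Ines:3, Leo:5, Orla:4, Oskar:4, Pia:2, Ximena:1, Yael:2. Sum = 32.
n = 12, so closeness = 11/32.

11/32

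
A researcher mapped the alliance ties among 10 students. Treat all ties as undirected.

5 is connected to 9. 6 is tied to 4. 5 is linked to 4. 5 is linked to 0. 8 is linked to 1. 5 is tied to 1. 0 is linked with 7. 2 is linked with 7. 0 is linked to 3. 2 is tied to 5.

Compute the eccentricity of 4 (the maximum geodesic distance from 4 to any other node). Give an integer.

3

Distances from 4: 0:2, 1:2, 2:2, 3:3, 5:1, 6:1, 7:3, 8:3, 9:2.
The largest is 3 (to 8, 7, and 3), so the eccentricity of 4 is 3.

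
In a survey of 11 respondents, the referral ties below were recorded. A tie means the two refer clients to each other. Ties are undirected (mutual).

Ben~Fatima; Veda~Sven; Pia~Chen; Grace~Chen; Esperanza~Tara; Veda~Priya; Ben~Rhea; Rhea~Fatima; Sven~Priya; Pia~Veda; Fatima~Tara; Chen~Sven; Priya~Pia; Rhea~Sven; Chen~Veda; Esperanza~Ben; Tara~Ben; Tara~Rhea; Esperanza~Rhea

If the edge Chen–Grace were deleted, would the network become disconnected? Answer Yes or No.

Without the Chen–Grace edge there is no alternate route between Chen and Grace, so the network disconnects. It is a bridge.

Yes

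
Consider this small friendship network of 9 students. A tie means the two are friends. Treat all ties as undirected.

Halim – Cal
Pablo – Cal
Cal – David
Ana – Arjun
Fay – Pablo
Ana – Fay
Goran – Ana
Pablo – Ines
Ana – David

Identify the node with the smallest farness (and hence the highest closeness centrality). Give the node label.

Farness (sum of distances to all others) for each node — Ana:14, Arjun:21, Cal:15, David:15, Fay:15, Goran:21, Halim:22, Ines:22, Pablo:15.
The smallest farness is 14, for Ana, so Ana has the highest closeness.

Ana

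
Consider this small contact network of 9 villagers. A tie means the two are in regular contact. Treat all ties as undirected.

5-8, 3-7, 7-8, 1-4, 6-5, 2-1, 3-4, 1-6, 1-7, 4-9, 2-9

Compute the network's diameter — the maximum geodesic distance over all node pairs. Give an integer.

Eccentricity of each node (its greatest distance to any other): 1:2, 2:3, 3:3, 4:3, 5:4, 6:3, 7:3, 8:4, 9:4.
The maximum eccentricity is 4, realized for instance by the pair 9–5 via 9 – 4 – 1 – 6 – 5. So the diameter is 4.

4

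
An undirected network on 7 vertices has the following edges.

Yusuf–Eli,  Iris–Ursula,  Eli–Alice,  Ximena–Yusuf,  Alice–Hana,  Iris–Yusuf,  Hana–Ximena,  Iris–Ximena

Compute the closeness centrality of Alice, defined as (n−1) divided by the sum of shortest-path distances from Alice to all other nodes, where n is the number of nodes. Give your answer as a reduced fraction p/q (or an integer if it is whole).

Distances from Alice: Eli:1, Hana:1, Iris:3, Ursula:4, Ximena:2, Yusuf:2. Sum = 13.
n = 7, so closeness = 6/13.

6/13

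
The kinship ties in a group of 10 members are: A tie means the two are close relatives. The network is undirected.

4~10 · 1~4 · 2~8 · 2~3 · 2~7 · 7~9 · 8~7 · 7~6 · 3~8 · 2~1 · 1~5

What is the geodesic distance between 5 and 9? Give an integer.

4

One shortest route is 5 – 1 – 2 – 7 – 9, which uses 4 edges, and at distance 3 from 5 we only reach {3, 7, 8, 10}, which does not include 9. So d(5,9) = 4.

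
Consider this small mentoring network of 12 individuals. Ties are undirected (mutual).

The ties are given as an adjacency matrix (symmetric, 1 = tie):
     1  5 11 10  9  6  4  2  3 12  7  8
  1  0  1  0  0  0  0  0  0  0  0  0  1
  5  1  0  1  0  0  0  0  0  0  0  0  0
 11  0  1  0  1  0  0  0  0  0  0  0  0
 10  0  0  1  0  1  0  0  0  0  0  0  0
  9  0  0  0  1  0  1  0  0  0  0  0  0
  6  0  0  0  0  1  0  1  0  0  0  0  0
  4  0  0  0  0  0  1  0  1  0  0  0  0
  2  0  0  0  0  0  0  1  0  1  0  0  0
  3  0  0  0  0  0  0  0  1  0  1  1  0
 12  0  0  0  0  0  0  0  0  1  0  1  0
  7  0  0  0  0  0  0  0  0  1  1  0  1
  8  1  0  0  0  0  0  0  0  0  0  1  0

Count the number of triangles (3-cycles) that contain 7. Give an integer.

7's neighbors: 3, 8, and 12.
Neighbor pairs that are themselves tied: 7–3–12. Each forms one triangle with 7, for 1 in total.

1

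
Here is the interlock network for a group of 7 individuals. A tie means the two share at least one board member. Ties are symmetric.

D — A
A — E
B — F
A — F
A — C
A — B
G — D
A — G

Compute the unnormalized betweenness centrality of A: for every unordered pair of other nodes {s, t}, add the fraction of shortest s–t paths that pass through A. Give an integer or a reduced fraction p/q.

Pairs whose geodesics pass through A — C–D: 1; C–G: 1; C–F: 1; C–B: 1; C–E: 1; D–F: 1; D–B: 1; D–E: 1; G–F: 1; G–B: 1; G–E: 1; F–E: 1; B–E: 1.
All other pairs contribute 0.
Summing the contributions gives betweenness(A) = 13.

13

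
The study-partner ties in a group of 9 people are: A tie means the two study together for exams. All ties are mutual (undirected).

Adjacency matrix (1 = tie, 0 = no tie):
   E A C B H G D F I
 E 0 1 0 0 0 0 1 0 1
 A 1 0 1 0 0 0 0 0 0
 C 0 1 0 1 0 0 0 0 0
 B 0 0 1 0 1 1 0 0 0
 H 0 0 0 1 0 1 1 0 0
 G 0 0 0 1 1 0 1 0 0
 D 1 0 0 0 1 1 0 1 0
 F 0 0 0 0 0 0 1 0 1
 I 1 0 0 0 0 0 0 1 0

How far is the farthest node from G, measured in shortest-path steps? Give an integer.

Distances from G: A:3, B:1, C:2, D:1, E:2, F:2, H:1, I:3.
The largest is 3 (to A and I), so the eccentricity of G is 3.

3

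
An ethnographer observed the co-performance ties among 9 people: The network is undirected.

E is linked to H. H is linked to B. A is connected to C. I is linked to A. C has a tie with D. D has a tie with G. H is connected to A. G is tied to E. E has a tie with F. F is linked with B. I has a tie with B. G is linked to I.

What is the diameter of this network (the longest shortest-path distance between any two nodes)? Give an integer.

Eccentricity of each node (its greatest distance to any other): A:3, B:3, C:4, D:3, E:3, F:4, G:2, H:3, I:2.
The maximum eccentricity is 4, realized for instance by the pair C–F via C – A – I – B – F. So the diameter is 4.

4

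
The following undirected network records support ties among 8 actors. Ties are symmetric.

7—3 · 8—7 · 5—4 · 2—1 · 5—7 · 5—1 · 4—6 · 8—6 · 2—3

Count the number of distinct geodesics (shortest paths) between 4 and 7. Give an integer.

1

The shortest distance is 2, and the only length-2 path is 4–5–7. So there is exactly 1 shortest path.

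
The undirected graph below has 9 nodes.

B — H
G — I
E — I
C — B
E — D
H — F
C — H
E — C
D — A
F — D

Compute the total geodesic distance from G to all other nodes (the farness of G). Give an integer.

25

Distances from G: A:4, B:4, C:3, D:3, E:2, F:4, H:4, I:1.
Sum = 4 + 4 + 3 + 3 + 2 + 4 + 4 + 1 = 25.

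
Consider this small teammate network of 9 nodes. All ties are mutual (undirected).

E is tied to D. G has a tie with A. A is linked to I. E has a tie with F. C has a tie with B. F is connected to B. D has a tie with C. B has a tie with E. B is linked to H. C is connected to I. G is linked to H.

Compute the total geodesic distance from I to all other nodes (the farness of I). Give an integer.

Distances from I: A:1, B:2, C:1, D:2, E:3, F:3, G:2, H:3.
Sum = 1 + 2 + 1 + 2 + 3 + 3 + 2 + 3 = 17.

17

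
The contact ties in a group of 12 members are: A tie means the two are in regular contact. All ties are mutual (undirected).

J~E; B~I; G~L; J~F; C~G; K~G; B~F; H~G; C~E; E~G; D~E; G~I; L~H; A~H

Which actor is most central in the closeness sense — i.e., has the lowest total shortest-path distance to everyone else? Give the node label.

Farness (sum of distances to all others) for each node — A:34, B:29, C:23, D:30, E:20, F:32, G:17, H:24, I:23, J:26, K:27, L:25.
The smallest farness is 17, for G, so G has the highest closeness.

G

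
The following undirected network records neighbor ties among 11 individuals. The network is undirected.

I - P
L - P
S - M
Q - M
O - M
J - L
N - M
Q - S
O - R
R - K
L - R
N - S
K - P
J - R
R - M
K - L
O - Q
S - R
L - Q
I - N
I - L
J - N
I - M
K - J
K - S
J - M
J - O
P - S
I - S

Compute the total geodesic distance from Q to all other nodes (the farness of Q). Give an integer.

Distances from Q: I:2, J:2, K:2, L:1, M:1, N:2, O:1, P:2, R:2, S:1.
Sum = 2 + 2 + 2 + 1 + 1 + 2 + 1 + 2 + 2 + 1 = 16.

16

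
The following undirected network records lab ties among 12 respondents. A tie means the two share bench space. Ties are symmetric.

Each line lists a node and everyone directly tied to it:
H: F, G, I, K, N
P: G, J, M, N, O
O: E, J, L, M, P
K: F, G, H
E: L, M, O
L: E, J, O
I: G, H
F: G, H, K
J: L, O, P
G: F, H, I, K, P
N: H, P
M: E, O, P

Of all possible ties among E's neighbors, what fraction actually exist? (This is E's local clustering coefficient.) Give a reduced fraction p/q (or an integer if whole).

E's neighbors: L, M, and O (k = 3).
Possible neighbor pairs: C(3,2) = 3. Edges among them: L–O, M–O → e = 2.
Clustering(E) = 2/3.

2/3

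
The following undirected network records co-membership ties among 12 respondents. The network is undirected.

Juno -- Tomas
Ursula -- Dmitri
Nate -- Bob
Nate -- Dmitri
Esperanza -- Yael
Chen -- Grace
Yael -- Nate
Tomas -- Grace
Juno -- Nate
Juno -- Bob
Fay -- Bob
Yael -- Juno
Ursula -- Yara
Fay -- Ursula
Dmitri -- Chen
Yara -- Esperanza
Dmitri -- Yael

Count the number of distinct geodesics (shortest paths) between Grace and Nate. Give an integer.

The shortest distance is 3. The length-3 paths are: Grace–Chen–Dmitri–Nate; Grace–Tomas–Juno–Nate.
That gives 2 distinct shortest paths.

2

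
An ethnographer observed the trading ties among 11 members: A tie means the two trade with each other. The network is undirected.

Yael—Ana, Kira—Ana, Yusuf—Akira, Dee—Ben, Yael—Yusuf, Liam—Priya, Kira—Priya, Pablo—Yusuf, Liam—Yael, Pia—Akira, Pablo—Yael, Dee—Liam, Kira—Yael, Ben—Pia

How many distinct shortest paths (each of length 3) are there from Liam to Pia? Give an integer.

The shortest distance is 3, and the only length-3 path is Liam–Dee–Ben–Pia. So there is exactly 1 shortest path.

1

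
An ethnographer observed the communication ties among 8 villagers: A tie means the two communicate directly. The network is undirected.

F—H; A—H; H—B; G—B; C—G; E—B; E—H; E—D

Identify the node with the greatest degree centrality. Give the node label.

Degrees — A:1, B:3, C:1, D:1, E:3, F:1, G:2, H:4.
The maximum is 4, attained only by H.

H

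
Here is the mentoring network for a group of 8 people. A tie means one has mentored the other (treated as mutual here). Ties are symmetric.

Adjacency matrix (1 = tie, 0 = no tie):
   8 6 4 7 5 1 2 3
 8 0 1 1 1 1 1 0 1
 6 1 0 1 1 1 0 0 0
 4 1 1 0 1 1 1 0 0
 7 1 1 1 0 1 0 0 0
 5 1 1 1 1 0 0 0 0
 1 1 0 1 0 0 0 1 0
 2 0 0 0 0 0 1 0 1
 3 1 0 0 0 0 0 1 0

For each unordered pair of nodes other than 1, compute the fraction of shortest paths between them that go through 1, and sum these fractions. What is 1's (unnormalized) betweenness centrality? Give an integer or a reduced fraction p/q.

7/2

Pairs whose geodesics pass through 1 — 8–2: 1/2; 6–2: 2/3; 4–2: 1; 7–2: 2/3; 5–2: 2/3.
All other pairs contribute 0.
Summing the contributions gives betweenness(1) = 7/2.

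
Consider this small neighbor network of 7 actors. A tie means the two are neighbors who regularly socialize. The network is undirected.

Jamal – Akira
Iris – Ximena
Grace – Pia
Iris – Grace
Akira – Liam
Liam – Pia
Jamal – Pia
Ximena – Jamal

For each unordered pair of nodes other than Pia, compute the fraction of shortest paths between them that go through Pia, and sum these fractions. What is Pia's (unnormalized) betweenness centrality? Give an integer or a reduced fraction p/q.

5

Pairs whose geodesics pass through Pia — Liam–Jamal: 1/2; Liam–Ximena: 1/2; Liam–Iris: 1; Liam–Grace: 1; Akira–Grace: 2/2; Jamal–Grace: 1.
All other pairs contribute 0.
Summing the contributions gives betweenness(Pia) = 5.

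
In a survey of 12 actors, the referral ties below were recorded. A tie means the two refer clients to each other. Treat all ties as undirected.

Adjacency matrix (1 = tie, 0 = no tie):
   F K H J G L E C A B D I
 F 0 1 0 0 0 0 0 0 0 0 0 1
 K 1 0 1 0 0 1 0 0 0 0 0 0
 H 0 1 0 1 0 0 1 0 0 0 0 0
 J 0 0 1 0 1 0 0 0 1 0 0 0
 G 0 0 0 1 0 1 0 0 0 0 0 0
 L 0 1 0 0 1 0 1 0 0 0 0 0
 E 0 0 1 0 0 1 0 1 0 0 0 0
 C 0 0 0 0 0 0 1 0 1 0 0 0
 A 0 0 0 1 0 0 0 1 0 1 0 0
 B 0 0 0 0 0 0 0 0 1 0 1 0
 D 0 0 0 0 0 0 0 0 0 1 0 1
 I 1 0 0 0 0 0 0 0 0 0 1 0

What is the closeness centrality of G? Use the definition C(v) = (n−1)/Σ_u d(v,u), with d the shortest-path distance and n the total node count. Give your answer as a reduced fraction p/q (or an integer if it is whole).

11/27

Distances from G: A:2, B:3, C:3, D:4, E:2, F:3, H:2, I:4, J:1, K:2, L:1. Sum = 27.
n = 12, so closeness = 11/27.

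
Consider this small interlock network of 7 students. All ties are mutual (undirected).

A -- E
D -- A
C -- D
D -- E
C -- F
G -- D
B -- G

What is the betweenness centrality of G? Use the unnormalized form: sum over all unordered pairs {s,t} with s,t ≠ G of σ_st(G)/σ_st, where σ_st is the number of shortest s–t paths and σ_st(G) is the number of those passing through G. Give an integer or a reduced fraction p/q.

5

Pairs whose geodesics pass through G — E–B: 1; D–B: 1; C–B: 1; B–A: 1; B–F: 1.
All other pairs contribute 0.
Summing the contributions gives betweenness(G) = 5.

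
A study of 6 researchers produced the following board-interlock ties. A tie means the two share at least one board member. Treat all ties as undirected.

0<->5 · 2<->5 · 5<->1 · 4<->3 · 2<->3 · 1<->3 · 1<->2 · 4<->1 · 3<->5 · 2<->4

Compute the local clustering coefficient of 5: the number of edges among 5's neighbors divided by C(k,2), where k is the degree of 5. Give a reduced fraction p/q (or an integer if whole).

1/2

5's neighbors: 0, 1, 2, and 3 (k = 4).
Possible neighbor pairs: C(4,2) = 6. Edges among them: 1–2, 1–3, 2–3 → e = 3.
Clustering(5) = 3/6 = 1/2.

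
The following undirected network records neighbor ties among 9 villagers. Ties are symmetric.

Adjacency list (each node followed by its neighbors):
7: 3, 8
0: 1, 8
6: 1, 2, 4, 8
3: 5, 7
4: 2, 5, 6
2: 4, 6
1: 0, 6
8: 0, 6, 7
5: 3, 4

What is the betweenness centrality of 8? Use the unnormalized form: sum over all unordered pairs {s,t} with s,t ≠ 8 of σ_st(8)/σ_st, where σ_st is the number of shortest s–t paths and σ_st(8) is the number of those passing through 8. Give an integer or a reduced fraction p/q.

Pairs whose geodesics pass through 8 — 2–0: 1/2; 2–7: 1; 6–0: 1/2; 6–7: 1; 6–3: 1/2; 1–7: 2/2; 1–3: 2/3; 0–7: 1; 0–3: 1; 0–5: 2/3; 0–4: 1/2; 7–4: 1/2.
All other pairs contribute 0.
Summing the contributions gives betweenness(8) = 53/6.

53/6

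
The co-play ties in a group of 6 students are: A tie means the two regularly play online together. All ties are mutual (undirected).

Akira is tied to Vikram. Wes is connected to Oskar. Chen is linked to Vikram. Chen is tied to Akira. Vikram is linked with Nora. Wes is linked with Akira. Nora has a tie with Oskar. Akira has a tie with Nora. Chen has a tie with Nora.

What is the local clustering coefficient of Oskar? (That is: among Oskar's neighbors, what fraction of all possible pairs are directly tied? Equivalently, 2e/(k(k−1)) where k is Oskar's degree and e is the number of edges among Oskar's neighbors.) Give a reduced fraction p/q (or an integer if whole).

Oskar's neighbors: Nora and Wes (k = 2).
Possible neighbor pairs: C(2,2) = 1. Edges among them: none → e = 0.
Clustering(Oskar) = 0/1.

0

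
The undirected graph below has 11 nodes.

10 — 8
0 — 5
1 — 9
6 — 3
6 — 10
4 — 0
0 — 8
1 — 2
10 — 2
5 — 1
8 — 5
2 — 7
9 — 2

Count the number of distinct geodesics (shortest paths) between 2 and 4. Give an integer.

The shortest distance is 4. The length-4 paths are: 2–1–5–0–4; 2–10–8–0–4.
That gives 2 distinct shortest paths.

2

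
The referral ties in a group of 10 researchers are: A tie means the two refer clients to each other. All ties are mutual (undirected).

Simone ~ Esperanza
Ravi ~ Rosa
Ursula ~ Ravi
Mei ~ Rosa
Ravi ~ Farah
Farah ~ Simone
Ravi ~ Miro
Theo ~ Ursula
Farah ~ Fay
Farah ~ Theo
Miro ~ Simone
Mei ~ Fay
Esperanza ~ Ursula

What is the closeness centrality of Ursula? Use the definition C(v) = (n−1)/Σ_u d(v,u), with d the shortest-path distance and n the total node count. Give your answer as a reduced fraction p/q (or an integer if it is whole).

Distances from Ursula: Esperanza:1, Farah:2, Fay:3, Mei:3, Miro:2, Ravi:1, Rosa:2, Simone:2, Theo:1. Sum = 17.
n = 10, so closeness = 9/17.

9/17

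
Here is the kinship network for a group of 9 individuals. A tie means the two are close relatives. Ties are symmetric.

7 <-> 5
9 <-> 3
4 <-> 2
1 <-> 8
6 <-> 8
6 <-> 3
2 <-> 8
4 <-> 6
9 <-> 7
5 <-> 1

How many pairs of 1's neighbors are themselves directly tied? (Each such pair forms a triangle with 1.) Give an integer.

0

1's neighbors are 5 and 8, but none of them are tied to each other, so no triangle contains 1.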